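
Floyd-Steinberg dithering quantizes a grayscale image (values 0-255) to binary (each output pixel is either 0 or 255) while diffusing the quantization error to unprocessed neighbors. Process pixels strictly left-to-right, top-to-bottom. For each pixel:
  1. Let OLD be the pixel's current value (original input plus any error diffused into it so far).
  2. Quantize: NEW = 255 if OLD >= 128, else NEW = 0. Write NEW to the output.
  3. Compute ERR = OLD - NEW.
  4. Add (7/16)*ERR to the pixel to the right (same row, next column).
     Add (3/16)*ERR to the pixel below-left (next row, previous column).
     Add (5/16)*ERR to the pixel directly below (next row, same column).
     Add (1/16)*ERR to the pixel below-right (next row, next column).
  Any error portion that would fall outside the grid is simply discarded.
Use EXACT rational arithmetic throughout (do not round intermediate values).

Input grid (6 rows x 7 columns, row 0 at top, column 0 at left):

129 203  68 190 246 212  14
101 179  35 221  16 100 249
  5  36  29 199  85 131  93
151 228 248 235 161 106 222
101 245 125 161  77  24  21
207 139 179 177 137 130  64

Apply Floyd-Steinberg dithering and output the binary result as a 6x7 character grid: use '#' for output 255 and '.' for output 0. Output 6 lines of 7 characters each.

(0,0): OLD=129 → NEW=255, ERR=-126
(0,1): OLD=1183/8 → NEW=255, ERR=-857/8
(0,2): OLD=2705/128 → NEW=0, ERR=2705/128
(0,3): OLD=408055/2048 → NEW=255, ERR=-114185/2048
(0,4): OLD=7261633/32768 → NEW=255, ERR=-1094207/32768
(0,5): OLD=103489607/524288 → NEW=255, ERR=-30203833/524288
(0,6): OLD=-93986319/8388608 → NEW=0, ERR=-93986319/8388608
(1,0): OLD=5317/128 → NEW=0, ERR=5317/128
(1,1): OLD=163619/1024 → NEW=255, ERR=-97501/1024
(1,2): OLD=-563681/32768 → NEW=0, ERR=-563681/32768
(1,3): OLD=25049235/131072 → NEW=255, ERR=-8374125/131072
(1,4): OLD=-307637191/8388608 → NEW=0, ERR=-307637191/8388608
(1,5): OLD=4144964937/67108864 → NEW=0, ERR=4144964937/67108864
(1,6): OLD=288750925351/1073741824 → NEW=255, ERR=14946760231/1073741824
(2,0): OLD=2097/16384 → NEW=0, ERR=2097/16384
(2,1): OLD=2973675/524288 → NEW=0, ERR=2973675/524288
(2,2): OLD=68580865/8388608 → NEW=0, ERR=68580865/8388608
(2,3): OLD=11721230009/67108864 → NEW=255, ERR=-5391530311/67108864
(2,4): OLD=24684599017/536870912 → NEW=0, ERR=24684599017/536870912
(2,5): OLD=2933207164547/17179869184 → NEW=255, ERR=-1447659477373/17179869184
(2,6): OLD=17686880846533/274877906944 → NEW=0, ERR=17686880846533/274877906944
(3,0): OLD=1275936353/8388608 → NEW=255, ERR=-863158687/8388608
(3,1): OLD=12502120717/67108864 → NEW=255, ERR=-4610639603/67108864
(3,2): OLD=110481384599/536870912 → NEW=255, ERR=-26420697961/536870912
(3,3): OLD=424117875841/2147483648 → NEW=255, ERR=-123490454399/2147483648
(3,4): OLD=35566203222625/274877906944 → NEW=255, ERR=-34527663048095/274877906944
(3,5): OLD=87192843943411/2199023255552 → NEW=0, ERR=87192843943411/2199023255552
(3,6): OLD=8943455332082157/35184372088832 → NEW=255, ERR=-28559550570003/35184372088832
(4,0): OLD=60089657935/1073741824 → NEW=0, ERR=60089657935/1073741824
(4,1): OLD=3991835887683/17179869184 → NEW=255, ERR=-389030754237/17179869184
(4,2): OLD=23265116770637/274877906944 → NEW=0, ERR=23265116770637/274877906944
(4,3): OLD=337398514183263/2199023255552 → NEW=255, ERR=-223352415982497/2199023255552
(4,4): OLD=-50126238217779/17592186044416 → NEW=0, ERR=-50126238217779/17592186044416
(4,5): OLD=15279239540669293/562949953421312 → NEW=0, ERR=15279239540669293/562949953421312
(4,6): OLD=316142465138158859/9007199254740992 → NEW=0, ERR=316142465138158859/9007199254740992
(5,0): OLD=60539807109497/274877906944 → NEW=255, ERR=-9554059161223/274877906944
(5,1): OLD=299252946659603/2199023255552 → NEW=255, ERR=-261497983506157/2199023255552
(5,2): OLD=2339134102846741/17592186044416 → NEW=255, ERR=-2146873338479339/17592186044416
(5,3): OLD=13598724813899145/140737488355328 → NEW=0, ERR=13598724813899145/140737488355328
(5,4): OLD=1595389894704335971/9007199254740992 → NEW=255, ERR=-701445915254616989/9007199254740992
(5,5): OLD=7984977483889730803/72057594037927936 → NEW=0, ERR=7984977483889730803/72057594037927936
(5,6): OLD=144283259948798345949/1152921504606846976 → NEW=0, ERR=144283259948798345949/1152921504606846976
Row 0: ##.###.
Row 1: .#.#..#
Row 2: ...#.#.
Row 3: #####.#
Row 4: .#.#...
Row 5: ###.#..

Answer: ##.###.
.#.#..#
...#.#.
#####.#
.#.#...
###.#..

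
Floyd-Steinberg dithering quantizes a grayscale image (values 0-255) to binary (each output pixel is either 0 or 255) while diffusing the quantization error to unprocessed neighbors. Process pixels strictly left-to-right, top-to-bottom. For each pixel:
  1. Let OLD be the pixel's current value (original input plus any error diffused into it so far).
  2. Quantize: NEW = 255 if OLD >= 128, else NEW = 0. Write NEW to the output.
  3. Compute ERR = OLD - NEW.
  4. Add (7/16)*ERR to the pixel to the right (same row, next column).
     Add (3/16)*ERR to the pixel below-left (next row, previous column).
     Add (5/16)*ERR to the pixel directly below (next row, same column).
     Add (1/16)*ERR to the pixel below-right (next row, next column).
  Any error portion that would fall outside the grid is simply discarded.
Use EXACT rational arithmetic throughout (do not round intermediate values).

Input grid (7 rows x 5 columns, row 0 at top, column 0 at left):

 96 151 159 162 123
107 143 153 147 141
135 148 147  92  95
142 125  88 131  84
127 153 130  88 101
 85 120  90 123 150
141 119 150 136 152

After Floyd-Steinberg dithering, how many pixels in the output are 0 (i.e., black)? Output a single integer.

Answer: 18

Derivation:
(0,0): OLD=96 → NEW=0, ERR=96
(0,1): OLD=193 → NEW=255, ERR=-62
(0,2): OLD=1055/8 → NEW=255, ERR=-985/8
(0,3): OLD=13841/128 → NEW=0, ERR=13841/128
(0,4): OLD=348791/2048 → NEW=255, ERR=-173449/2048
(1,0): OLD=1003/8 → NEW=0, ERR=1003/8
(1,1): OLD=10329/64 → NEW=255, ERR=-5991/64
(1,2): OLD=184257/2048 → NEW=0, ERR=184257/2048
(1,3): OLD=1610367/8192 → NEW=255, ERR=-478593/8192
(1,4): OLD=12547845/131072 → NEW=0, ERR=12547845/131072
(2,0): OLD=160387/1024 → NEW=255, ERR=-100733/1024
(2,1): OLD=3290381/32768 → NEW=0, ERR=3290381/32768
(2,2): OLD=106033055/524288 → NEW=255, ERR=-27660385/524288
(2,3): OLD=622723413/8388608 → NEW=0, ERR=622723413/8388608
(2,4): OLD=20634979219/134217728 → NEW=255, ERR=-13590541421/134217728
(3,0): OLD=68202759/524288 → NEW=255, ERR=-65490681/524288
(3,1): OLD=359407631/4194304 → NEW=0, ERR=359407631/4194304
(3,2): OLD=17340543873/134217728 → NEW=255, ERR=-16884976767/134217728
(3,3): OLD=10318169421/134217728 → NEW=0, ERR=10318169421/134217728
(3,4): OLD=97313339941/1073741824 → NEW=0, ERR=97313339941/1073741824
(4,0): OLD=6981421381/67108864 → NEW=0, ERR=6981421381/67108864
(4,1): OLD=416389573801/2147483648 → NEW=255, ERR=-131218756439/2147483648
(4,2): OLD=2876725390687/34359738368 → NEW=0, ERR=2876725390687/34359738368
(4,3): OLD=86742372797817/549755813888 → NEW=255, ERR=-53445359743623/549755813888
(4,4): OLD=805673249235023/8796093022208 → NEW=0, ERR=805673249235023/8796093022208
(5,0): OLD=3643948912923/34359738368 → NEW=0, ERR=3643948912923/34359738368
(5,1): OLD=46592751730517/274877906944 → NEW=255, ERR=-23501114540203/274877906944
(5,2): OLD=498842718811585/8796093022208 → NEW=0, ERR=498842718811585/8796093022208
(5,3): OLD=4920110691904385/35184372088832 → NEW=255, ERR=-4051904190747775/35184372088832
(5,4): OLD=68772125639070963/562949953421312 → NEW=0, ERR=68772125639070963/562949953421312
(6,0): OLD=695379170961975/4398046511104 → NEW=255, ERR=-426122689369545/4398046511104
(6,1): OLD=9451244214820965/140737488355328 → NEW=0, ERR=9451244214820965/140737488355328
(6,2): OLD=383180678127903519/2251799813685248 → NEW=255, ERR=-191028274361834721/2251799813685248
(6,3): OLD=3219078376691585917/36028797018963968 → NEW=0, ERR=3219078376691585917/36028797018963968
(6,4): OLD=128013513300138458155/576460752303423488 → NEW=255, ERR=-18983978537234531285/576460752303423488
Output grid:
  Row 0: .##.#  (2 black, running=2)
  Row 1: .#.#.  (3 black, running=5)
  Row 2: #.#.#  (2 black, running=7)
  Row 3: #.#..  (3 black, running=10)
  Row 4: .#.#.  (3 black, running=13)
  Row 5: .#.#.  (3 black, running=16)
  Row 6: #.#.#  (2 black, running=18)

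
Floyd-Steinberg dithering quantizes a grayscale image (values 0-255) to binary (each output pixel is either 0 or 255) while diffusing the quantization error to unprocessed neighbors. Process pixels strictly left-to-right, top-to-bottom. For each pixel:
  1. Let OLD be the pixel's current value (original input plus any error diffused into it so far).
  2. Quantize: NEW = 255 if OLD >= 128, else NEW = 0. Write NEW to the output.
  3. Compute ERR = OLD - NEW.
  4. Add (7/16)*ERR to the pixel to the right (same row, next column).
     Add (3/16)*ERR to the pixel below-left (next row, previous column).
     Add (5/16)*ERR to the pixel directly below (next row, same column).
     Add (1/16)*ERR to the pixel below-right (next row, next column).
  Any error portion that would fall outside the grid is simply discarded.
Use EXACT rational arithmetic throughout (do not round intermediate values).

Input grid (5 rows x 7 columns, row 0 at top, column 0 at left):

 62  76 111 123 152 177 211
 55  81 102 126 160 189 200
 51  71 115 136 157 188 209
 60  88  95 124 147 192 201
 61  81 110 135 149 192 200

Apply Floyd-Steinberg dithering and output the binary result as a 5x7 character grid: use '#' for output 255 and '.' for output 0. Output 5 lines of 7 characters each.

(0,0): OLD=62 → NEW=0, ERR=62
(0,1): OLD=825/8 → NEW=0, ERR=825/8
(0,2): OLD=19983/128 → NEW=255, ERR=-12657/128
(0,3): OLD=163305/2048 → NEW=0, ERR=163305/2048
(0,4): OLD=6123871/32768 → NEW=255, ERR=-2231969/32768
(0,5): OLD=77175193/524288 → NEW=255, ERR=-56518247/524288
(0,6): OLD=1374368559/8388608 → NEW=255, ERR=-764726481/8388608
(1,0): OLD=11995/128 → NEW=0, ERR=11995/128
(1,1): OLD=142909/1024 → NEW=255, ERR=-118211/1024
(1,2): OLD=1375937/32768 → NEW=0, ERR=1375937/32768
(1,3): OLD=19705037/131072 → NEW=255, ERR=-13718323/131072
(1,4): OLD=651758055/8388608 → NEW=0, ERR=651758055/8388608
(1,5): OLD=11271216855/67108864 → NEW=255, ERR=-5841543465/67108864
(1,6): OLD=136034165689/1073741824 → NEW=0, ERR=136034165689/1073741824
(2,0): OLD=960751/16384 → NEW=0, ERR=960751/16384
(2,1): OLD=38959733/524288 → NEW=0, ERR=38959733/524288
(2,2): OLD=1122339103/8388608 → NEW=255, ERR=-1016755937/8388608
(2,3): OLD=4526985063/67108864 → NEW=0, ERR=4526985063/67108864
(2,4): OLD=100894136119/536870912 → NEW=255, ERR=-36007946441/536870912
(2,5): OLD=2749908207325/17179869184 → NEW=255, ERR=-1630958434595/17179869184
(2,6): OLD=55420071637211/274877906944 → NEW=255, ERR=-14673794633509/274877906944
(3,0): OLD=773915839/8388608 → NEW=0, ERR=773915839/8388608
(3,1): OLD=8893493139/67108864 → NEW=255, ERR=-8219267181/67108864
(3,2): OLD=11184083273/536870912 → NEW=0, ERR=11184083273/536870912
(3,3): OLD=287855913887/2147483648 → NEW=255, ERR=-259752416353/2147483648
(3,4): OLD=16365678446783/274877906944 → NEW=0, ERR=16365678446783/274877906944
(3,5): OLD=383025276006765/2199023255552 → NEW=255, ERR=-177725654158995/2199023255552
(3,6): OLD=5032264745773747/35184372088832 → NEW=255, ERR=-3939750136878413/35184372088832
(4,0): OLD=71797083281/1073741824 → NEW=0, ERR=71797083281/1073741824
(4,1): OLD=1402773339421/17179869184 → NEW=0, ERR=1402773339421/17179869184
(4,2): OLD=33507246072659/274877906944 → NEW=0, ERR=33507246072659/274877906944
(4,3): OLD=358434370508929/2199023255552 → NEW=255, ERR=-202316559656831/2199023255552
(4,4): OLD=1840859612343507/17592186044416 → NEW=0, ERR=1840859612343507/17592186044416
(4,5): OLD=109915929727534387/562949953421312 → NEW=255, ERR=-33636308394900173/562949953421312
(4,6): OLD=1205307913768921429/9007199254740992 → NEW=255, ERR=-1091527896190031531/9007199254740992
Row 0: ..#.###
Row 1: .#.#.#.
Row 2: ..#.###
Row 3: .#.#.##
Row 4: ...#.##

Answer: ..#.###
.#.#.#.
..#.###
.#.#.##
...#.##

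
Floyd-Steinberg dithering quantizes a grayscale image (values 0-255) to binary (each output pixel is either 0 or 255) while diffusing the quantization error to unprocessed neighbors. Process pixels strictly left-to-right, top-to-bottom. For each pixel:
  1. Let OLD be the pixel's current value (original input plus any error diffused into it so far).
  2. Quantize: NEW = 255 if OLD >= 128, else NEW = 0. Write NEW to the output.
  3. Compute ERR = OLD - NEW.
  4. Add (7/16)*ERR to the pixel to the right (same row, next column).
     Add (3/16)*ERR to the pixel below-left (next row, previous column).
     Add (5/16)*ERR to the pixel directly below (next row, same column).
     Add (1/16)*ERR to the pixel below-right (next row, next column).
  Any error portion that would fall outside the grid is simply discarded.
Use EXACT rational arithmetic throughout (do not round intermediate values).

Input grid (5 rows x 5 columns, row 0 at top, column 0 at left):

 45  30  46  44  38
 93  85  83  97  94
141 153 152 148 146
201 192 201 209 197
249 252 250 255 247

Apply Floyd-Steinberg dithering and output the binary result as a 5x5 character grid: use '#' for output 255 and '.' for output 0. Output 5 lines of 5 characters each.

Answer: .....
.#.#.
#.#.#
#####
#####

Derivation:
(0,0): OLD=45 → NEW=0, ERR=45
(0,1): OLD=795/16 → NEW=0, ERR=795/16
(0,2): OLD=17341/256 → NEW=0, ERR=17341/256
(0,3): OLD=301611/4096 → NEW=0, ERR=301611/4096
(0,4): OLD=4601645/65536 → NEW=0, ERR=4601645/65536
(1,0): OLD=29793/256 → NEW=0, ERR=29793/256
(1,1): OLD=341927/2048 → NEW=255, ERR=-180313/2048
(1,2): OLD=5410739/65536 → NEW=0, ERR=5410739/65536
(1,3): OLD=45490039/262144 → NEW=255, ERR=-21356681/262144
(1,4): OLD=356103813/4194304 → NEW=0, ERR=356103813/4194304
(2,0): OLD=5271069/32768 → NEW=255, ERR=-3084771/32768
(2,1): OLD=112254479/1048576 → NEW=0, ERR=112254479/1048576
(2,2): OLD=3420176877/16777216 → NEW=255, ERR=-858013203/16777216
(2,3): OLD=32546612087/268435456 → NEW=0, ERR=32546612087/268435456
(2,4): OLD=946975488641/4294967296 → NEW=255, ERR=-148241171839/4294967296
(3,0): OLD=3215420493/16777216 → NEW=255, ERR=-1062769587/16777216
(3,1): OLD=24463568201/134217728 → NEW=255, ERR=-9761952439/134217728
(3,2): OLD=784357018995/4294967296 → NEW=255, ERR=-310859641485/4294967296
(3,3): OLD=1765713402363/8589934592 → NEW=255, ERR=-424719918597/8589934592
(3,4): OLD=23661514272199/137438953472 → NEW=255, ERR=-11385418863161/137438953472
(4,0): OLD=462926787555/2147483648 → NEW=255, ERR=-84681542685/2147483648
(4,1): OLD=13365206210915/68719476736 → NEW=255, ERR=-4158260356765/68719476736
(4,2): OLD=205709915432749/1099511627776 → NEW=255, ERR=-74665549650131/1099511627776
(4,3): OLD=3338697724937059/17592186044416 → NEW=255, ERR=-1147309716389021/17592186044416
(4,4): OLD=53336656767099189/281474976710656 → NEW=255, ERR=-18439462294118091/281474976710656
Row 0: .....
Row 1: .#.#.
Row 2: #.#.#
Row 3: #####
Row 4: #####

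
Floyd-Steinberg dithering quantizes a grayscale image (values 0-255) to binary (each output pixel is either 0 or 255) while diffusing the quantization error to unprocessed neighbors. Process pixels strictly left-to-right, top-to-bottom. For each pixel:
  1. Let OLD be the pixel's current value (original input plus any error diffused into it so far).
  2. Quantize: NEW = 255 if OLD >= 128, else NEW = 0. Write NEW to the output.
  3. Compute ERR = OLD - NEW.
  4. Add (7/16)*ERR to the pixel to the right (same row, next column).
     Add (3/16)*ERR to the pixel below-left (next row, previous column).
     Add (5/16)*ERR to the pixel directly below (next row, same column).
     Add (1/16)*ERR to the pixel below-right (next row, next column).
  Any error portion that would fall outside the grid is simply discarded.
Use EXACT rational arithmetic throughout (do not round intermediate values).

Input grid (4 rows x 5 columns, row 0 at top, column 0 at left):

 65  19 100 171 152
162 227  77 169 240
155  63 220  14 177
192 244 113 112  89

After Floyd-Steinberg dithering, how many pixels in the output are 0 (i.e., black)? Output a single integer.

Answer: 9

Derivation:
(0,0): OLD=65 → NEW=0, ERR=65
(0,1): OLD=759/16 → NEW=0, ERR=759/16
(0,2): OLD=30913/256 → NEW=0, ERR=30913/256
(0,3): OLD=916807/4096 → NEW=255, ERR=-127673/4096
(0,4): OLD=9067761/65536 → NEW=255, ERR=-7643919/65536
(1,0): OLD=48949/256 → NEW=255, ERR=-16331/256
(1,1): OLD=492787/2048 → NEW=255, ERR=-29453/2048
(1,2): OLD=6918255/65536 → NEW=0, ERR=6918255/65536
(1,3): OLD=50101315/262144 → NEW=255, ERR=-16745405/262144
(1,4): OLD=728365673/4194304 → NEW=255, ERR=-341181847/4194304
(2,0): OLD=4337441/32768 → NEW=255, ERR=-4018399/32768
(2,1): OLD=21664251/1048576 → NEW=0, ERR=21664251/1048576
(2,2): OLD=4180072881/16777216 → NEW=255, ERR=-98117199/16777216
(2,3): OLD=-4610362493/268435456 → NEW=0, ERR=-4610362493/268435456
(2,4): OLD=601611188181/4294967296 → NEW=255, ERR=-493605472299/4294967296
(3,0): OLD=2643274385/16777216 → NEW=255, ERR=-1634915695/16777216
(3,1): OLD=26717604797/134217728 → NEW=255, ERR=-7507915843/134217728
(3,2): OLD=364086067503/4294967296 → NEW=0, ERR=364086067503/4294967296
(3,3): OLD=1046302555959/8589934592 → NEW=0, ERR=1046302555959/8589934592
(3,4): OLD=14472598427955/137438953472 → NEW=0, ERR=14472598427955/137438953472
Output grid:
  Row 0: ...##  (3 black, running=3)
  Row 1: ##.##  (1 black, running=4)
  Row 2: #.#.#  (2 black, running=6)
  Row 3: ##...  (3 black, running=9)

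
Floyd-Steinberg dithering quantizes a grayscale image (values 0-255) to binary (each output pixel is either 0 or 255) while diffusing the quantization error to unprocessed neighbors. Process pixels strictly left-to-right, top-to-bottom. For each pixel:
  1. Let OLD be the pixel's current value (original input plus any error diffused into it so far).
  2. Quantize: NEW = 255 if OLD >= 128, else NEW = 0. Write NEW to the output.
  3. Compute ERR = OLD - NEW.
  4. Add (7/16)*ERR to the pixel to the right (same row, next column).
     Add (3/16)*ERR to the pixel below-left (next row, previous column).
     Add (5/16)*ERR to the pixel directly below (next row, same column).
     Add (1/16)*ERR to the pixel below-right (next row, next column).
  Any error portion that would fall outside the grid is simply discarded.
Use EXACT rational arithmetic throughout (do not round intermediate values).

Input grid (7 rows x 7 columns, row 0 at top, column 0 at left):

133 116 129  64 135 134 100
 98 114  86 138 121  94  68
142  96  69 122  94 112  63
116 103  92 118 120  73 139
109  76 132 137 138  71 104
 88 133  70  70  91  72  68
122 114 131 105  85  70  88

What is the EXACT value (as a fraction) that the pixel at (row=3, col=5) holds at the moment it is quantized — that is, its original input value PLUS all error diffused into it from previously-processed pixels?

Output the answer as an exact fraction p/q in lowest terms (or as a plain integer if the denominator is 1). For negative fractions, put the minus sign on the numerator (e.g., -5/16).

Answer: 174175231509145/2199023255552

Derivation:
(0,0): OLD=133 → NEW=255, ERR=-122
(0,1): OLD=501/8 → NEW=0, ERR=501/8
(0,2): OLD=20019/128 → NEW=255, ERR=-12621/128
(0,3): OLD=42725/2048 → NEW=0, ERR=42725/2048
(0,4): OLD=4722755/32768 → NEW=255, ERR=-3633085/32768
(0,5): OLD=44822997/524288 → NEW=0, ERR=44822997/524288
(0,6): OLD=1152621779/8388608 → NEW=255, ERR=-986473261/8388608
(1,0): OLD=9167/128 → NEW=0, ERR=9167/128
(1,1): OLD=142121/1024 → NEW=255, ERR=-118999/1024
(1,2): OLD=398813/32768 → NEW=0, ERR=398813/32768
(1,3): OLD=16107801/131072 → NEW=0, ERR=16107801/131072
(1,4): OLD=1320799787/8388608 → NEW=255, ERR=-818295253/8388608
(1,5): OLD=3292374939/67108864 → NEW=0, ERR=3292374939/67108864
(1,6): OLD=62339481781/1073741824 → NEW=0, ERR=62339481781/1073741824
(2,0): OLD=2336211/16384 → NEW=255, ERR=-1841709/16384
(2,1): OLD=9051073/524288 → NEW=0, ERR=9051073/524288
(2,2): OLD=806442627/8388608 → NEW=0, ERR=806442627/8388608
(2,3): OLD=12410683947/67108864 → NEW=255, ERR=-4702076373/67108864
(2,4): OLD=26704852827/536870912 → NEW=0, ERR=26704852827/536870912
(2,5): OLD=2643679936265/17179869184 → NEW=255, ERR=-1737186705655/17179869184
(2,6): OLD=10987007724751/274877906944 → NEW=0, ERR=10987007724751/274877906944
(3,0): OLD=705558307/8388608 → NEW=0, ERR=705558307/8388608
(3,1): OLD=10481896423/67108864 → NEW=255, ERR=-6630863897/67108864
(3,2): OLD=35839106917/536870912 → NEW=0, ERR=35839106917/536870912
(3,3): OLD=302032465491/2147483648 → NEW=255, ERR=-245575864749/2147483648
(3,4): OLD=17090585191203/274877906944 → NEW=0, ERR=17090585191203/274877906944
(3,5): OLD=174175231509145/2199023255552 → NEW=0, ERR=174175231509145/2199023255552
Target (3,5): original=73, with diffused error = 174175231509145/2199023255552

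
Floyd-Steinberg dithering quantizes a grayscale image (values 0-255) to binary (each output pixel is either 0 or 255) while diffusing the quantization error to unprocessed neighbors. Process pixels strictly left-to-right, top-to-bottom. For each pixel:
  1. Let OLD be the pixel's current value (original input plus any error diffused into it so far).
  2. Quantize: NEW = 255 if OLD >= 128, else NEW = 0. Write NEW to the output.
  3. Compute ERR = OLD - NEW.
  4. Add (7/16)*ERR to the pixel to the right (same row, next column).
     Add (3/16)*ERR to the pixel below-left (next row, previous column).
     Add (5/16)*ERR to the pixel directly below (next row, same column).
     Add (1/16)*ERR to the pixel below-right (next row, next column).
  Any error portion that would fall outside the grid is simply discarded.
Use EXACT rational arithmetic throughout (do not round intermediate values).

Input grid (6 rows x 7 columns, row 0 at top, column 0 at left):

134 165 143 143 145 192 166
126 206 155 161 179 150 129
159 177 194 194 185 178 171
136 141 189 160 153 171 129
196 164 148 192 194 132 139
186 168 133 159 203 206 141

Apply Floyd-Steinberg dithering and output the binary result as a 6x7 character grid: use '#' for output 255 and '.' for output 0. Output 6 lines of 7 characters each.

Answer: #.#.##.
.###.##
##.##.#
.##.##.
#.##.#.
##.####

Derivation:
(0,0): OLD=134 → NEW=255, ERR=-121
(0,1): OLD=1793/16 → NEW=0, ERR=1793/16
(0,2): OLD=49159/256 → NEW=255, ERR=-16121/256
(0,3): OLD=472881/4096 → NEW=0, ERR=472881/4096
(0,4): OLD=12812887/65536 → NEW=255, ERR=-3898793/65536
(0,5): OLD=174035041/1048576 → NEW=255, ERR=-93351839/1048576
(0,6): OLD=2131554983/16777216 → NEW=0, ERR=2131554983/16777216
(1,0): OLD=27955/256 → NEW=0, ERR=27955/256
(1,1): OLD=551781/2048 → NEW=255, ERR=29541/2048
(1,2): OLD=11159625/65536 → NEW=255, ERR=-5552055/65536
(1,3): OLD=37990869/262144 → NEW=255, ERR=-28855851/262144
(1,4): OLD=1724256415/16777216 → NEW=0, ERR=1724256415/16777216
(1,5): OLD=25131770063/134217728 → NEW=255, ERR=-9093750577/134217728
(1,6): OLD=286682300481/2147483648 → NEW=255, ERR=-260926029759/2147483648
(2,0): OLD=6416935/32768 → NEW=255, ERR=-1938905/32768
(2,1): OLD=153680157/1048576 → NEW=255, ERR=-113706723/1048576
(2,2): OLD=1683523223/16777216 → NEW=0, ERR=1683523223/16777216
(2,3): OLD=29189355935/134217728 → NEW=255, ERR=-5036164705/134217728
(2,4): OLD=194473065551/1073741824 → NEW=255, ERR=-79331099569/1073741824
(2,5): OLD=3715824721221/34359738368 → NEW=0, ERR=3715824721221/34359738368
(2,6): OLD=96816934694963/549755813888 → NEW=255, ERR=-43370797846477/549755813888
(3,0): OLD=1630356407/16777216 → NEW=0, ERR=1630356407/16777216
(3,1): OLD=22111603307/134217728 → NEW=255, ERR=-12113917333/134217728
(3,2): OLD=179377481201/1073741824 → NEW=255, ERR=-94426683919/1073741824
(3,3): OLD=439024470343/4294967296 → NEW=0, ERR=439024470343/4294967296
(3,4): OLD=105863249932215/549755813888 → NEW=255, ERR=-34324482609225/549755813888
(3,5): OLD=695198294855957/4398046511104 → NEW=255, ERR=-426303565475563/4398046511104
(3,6): OLD=4834236691046923/70368744177664 → NEW=0, ERR=4834236691046923/70368744177664
(4,0): OLD=449779299289/2147483648 → NEW=255, ERR=-97829030951/2147483648
(4,1): OLD=3623206005637/34359738368 → NEW=0, ERR=3623206005637/34359738368
(4,2): OLD=99053457518827/549755813888 → NEW=255, ERR=-41134275022613/549755813888
(4,3): OLD=765282843065481/4398046511104 → NEW=255, ERR=-356219017266039/4398046511104
(4,4): OLD=4477837153220043/35184372088832 → NEW=0, ERR=4477837153220043/35184372088832
(4,5): OLD=187313398909421899/1125899906842624 → NEW=255, ERR=-99791077335447221/1125899906842624
(4,6): OLD=2083069073991874941/18014398509481984 → NEW=0, ERR=2083069073991874941/18014398509481984
(5,0): OLD=105297876923999/549755813888 → NEW=255, ERR=-34889855617441/549755813888
(5,1): OLD=687462030934261/4398046511104 → NEW=255, ERR=-434039829397259/4398046511104
(5,2): OLD=2035253242933699/35184372088832 → NEW=0, ERR=2035253242933699/35184372088832
(5,3): OLD=50153986231047919/281474976710656 → NEW=255, ERR=-21622132830169361/281474976710656
(5,4): OLD=3377391822268859877/18014398509481984 → NEW=255, ERR=-1216279797649046043/18014398509481984
(5,5): OLD=25710036280648903061/144115188075855872 → NEW=255, ERR=-11039336678694344299/144115188075855872
(5,6): OLD=318398012609008190491/2305843009213693952 → NEW=255, ERR=-269591954740483767269/2305843009213693952
Row 0: #.#.##.
Row 1: .###.##
Row 2: ##.##.#
Row 3: .##.##.
Row 4: #.##.#.
Row 5: ##.####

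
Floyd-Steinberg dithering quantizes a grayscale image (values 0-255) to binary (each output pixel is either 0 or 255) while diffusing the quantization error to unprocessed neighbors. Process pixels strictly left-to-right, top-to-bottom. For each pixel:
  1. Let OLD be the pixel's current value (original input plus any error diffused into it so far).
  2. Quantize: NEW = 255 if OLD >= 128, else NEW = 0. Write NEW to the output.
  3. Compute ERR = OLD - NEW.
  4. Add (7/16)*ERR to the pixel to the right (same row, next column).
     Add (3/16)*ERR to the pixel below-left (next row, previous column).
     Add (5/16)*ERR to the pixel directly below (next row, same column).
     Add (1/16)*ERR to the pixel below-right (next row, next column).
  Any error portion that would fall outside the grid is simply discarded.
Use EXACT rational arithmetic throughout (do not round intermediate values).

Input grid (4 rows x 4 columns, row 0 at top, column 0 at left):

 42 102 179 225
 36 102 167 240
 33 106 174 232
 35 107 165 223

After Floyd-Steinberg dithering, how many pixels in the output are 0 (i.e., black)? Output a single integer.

(0,0): OLD=42 → NEW=0, ERR=42
(0,1): OLD=963/8 → NEW=0, ERR=963/8
(0,2): OLD=29653/128 → NEW=255, ERR=-2987/128
(0,3): OLD=439891/2048 → NEW=255, ERR=-82349/2048
(1,0): OLD=9177/128 → NEW=0, ERR=9177/128
(1,1): OLD=173295/1024 → NEW=255, ERR=-87825/1024
(1,2): OLD=4003227/32768 → NEW=0, ERR=4003227/32768
(1,3): OLD=146499117/524288 → NEW=255, ERR=12805677/524288
(2,0): OLD=644277/16384 → NEW=0, ERR=644277/16384
(2,1): OLD=64901399/524288 → NEW=0, ERR=64901399/524288
(2,2): OLD=278454547/1048576 → NEW=255, ERR=11067667/1048576
(2,3): OLD=4225947815/16777216 → NEW=255, ERR=-52242265/16777216
(3,0): OLD=591389797/8388608 → NEW=0, ERR=591389797/8388608
(3,1): OLD=24288631227/134217728 → NEW=255, ERR=-9936889413/134217728
(3,2): OLD=307220826693/2147483648 → NEW=255, ERR=-240387503547/2147483648
(3,3): OLD=5968740663651/34359738368 → NEW=255, ERR=-2792992620189/34359738368
Output grid:
  Row 0: ..##  (2 black, running=2)
  Row 1: .#.#  (2 black, running=4)
  Row 2: ..##  (2 black, running=6)
  Row 3: .###  (1 black, running=7)

Answer: 7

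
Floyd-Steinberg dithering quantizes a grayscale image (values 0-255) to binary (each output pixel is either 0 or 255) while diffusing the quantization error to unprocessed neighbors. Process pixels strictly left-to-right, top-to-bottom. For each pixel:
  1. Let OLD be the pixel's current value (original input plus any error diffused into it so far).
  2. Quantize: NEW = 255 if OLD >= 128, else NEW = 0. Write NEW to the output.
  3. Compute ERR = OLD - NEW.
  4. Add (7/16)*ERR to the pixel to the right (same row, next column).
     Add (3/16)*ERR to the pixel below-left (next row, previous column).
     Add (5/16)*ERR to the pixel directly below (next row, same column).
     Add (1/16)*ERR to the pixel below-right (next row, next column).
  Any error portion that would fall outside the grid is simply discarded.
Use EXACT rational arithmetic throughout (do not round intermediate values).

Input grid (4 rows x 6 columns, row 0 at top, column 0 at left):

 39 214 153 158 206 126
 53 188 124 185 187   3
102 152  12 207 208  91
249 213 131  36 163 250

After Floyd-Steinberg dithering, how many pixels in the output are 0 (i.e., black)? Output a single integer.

Answer: 11

Derivation:
(0,0): OLD=39 → NEW=0, ERR=39
(0,1): OLD=3697/16 → NEW=255, ERR=-383/16
(0,2): OLD=36487/256 → NEW=255, ERR=-28793/256
(0,3): OLD=445617/4096 → NEW=0, ERR=445617/4096
(0,4): OLD=16619735/65536 → NEW=255, ERR=-91945/65536
(0,5): OLD=131476961/1048576 → NEW=0, ERR=131476961/1048576
(1,0): OLD=15539/256 → NEW=0, ERR=15539/256
(1,1): OLD=385893/2048 → NEW=255, ERR=-136347/2048
(1,2): OLD=5152969/65536 → NEW=0, ERR=5152969/65536
(1,3): OLD=64514965/262144 → NEW=255, ERR=-2331755/262144
(1,4): OLD=3573203487/16777216 → NEW=255, ERR=-704986593/16777216
(1,5): OLD=6365019177/268435456 → NEW=0, ERR=6365019177/268435456
(2,0): OLD=3554855/32768 → NEW=0, ERR=3554855/32768
(2,1): OLD=206772893/1048576 → NEW=255, ERR=-60613987/1048576
(2,2): OLD=91475479/16777216 → NEW=0, ERR=91475479/16777216
(2,3): OLD=27332253215/134217728 → NEW=255, ERR=-6893267425/134217728
(2,4): OLD=757155866589/4294967296 → NEW=255, ERR=-338060793891/4294967296
(2,5): OLD=4215771792091/68719476736 → NEW=0, ERR=4215771792091/68719476736
(3,0): OLD=4564461623/16777216 → NEW=255, ERR=286271543/16777216
(3,1): OLD=28213023083/134217728 → NEW=255, ERR=-6012497557/134217728
(3,2): OLD=107226750769/1073741824 → NEW=0, ERR=107226750769/1073741824
(3,3): OLD=3382562736979/68719476736 → NEW=0, ERR=3382562736979/68719476736
(3,4): OLD=92485716714867/549755813888 → NEW=255, ERR=-47702015826573/549755813888
(3,5): OLD=1990468234831581/8796093022208 → NEW=255, ERR=-252535485831459/8796093022208
Output grid:
  Row 0: .##.#.  (3 black, running=3)
  Row 1: .#.##.  (3 black, running=6)
  Row 2: .#.##.  (3 black, running=9)
  Row 3: ##..##  (2 black, running=11)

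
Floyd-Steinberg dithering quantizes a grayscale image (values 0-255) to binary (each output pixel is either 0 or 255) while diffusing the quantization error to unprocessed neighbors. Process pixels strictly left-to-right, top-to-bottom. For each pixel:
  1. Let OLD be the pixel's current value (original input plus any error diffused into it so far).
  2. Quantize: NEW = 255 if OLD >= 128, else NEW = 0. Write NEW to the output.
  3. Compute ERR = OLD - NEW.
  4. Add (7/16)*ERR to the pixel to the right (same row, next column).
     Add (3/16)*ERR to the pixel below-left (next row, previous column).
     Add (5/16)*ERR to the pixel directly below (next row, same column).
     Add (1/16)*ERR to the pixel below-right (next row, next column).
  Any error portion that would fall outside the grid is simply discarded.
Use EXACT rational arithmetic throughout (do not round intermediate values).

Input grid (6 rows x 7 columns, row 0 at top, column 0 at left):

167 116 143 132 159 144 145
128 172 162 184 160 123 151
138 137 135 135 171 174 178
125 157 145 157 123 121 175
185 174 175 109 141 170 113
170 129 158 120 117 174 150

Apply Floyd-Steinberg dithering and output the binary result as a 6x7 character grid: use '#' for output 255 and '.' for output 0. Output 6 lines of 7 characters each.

(0,0): OLD=167 → NEW=255, ERR=-88
(0,1): OLD=155/2 → NEW=0, ERR=155/2
(0,2): OLD=5661/32 → NEW=255, ERR=-2499/32
(0,3): OLD=50091/512 → NEW=0, ERR=50091/512
(0,4): OLD=1653165/8192 → NEW=255, ERR=-435795/8192
(0,5): OLD=15823803/131072 → NEW=0, ERR=15823803/131072
(0,6): OLD=414853661/2097152 → NEW=255, ERR=-119920099/2097152
(1,0): OLD=3681/32 → NEW=0, ERR=3681/32
(1,1): OLD=57959/256 → NEW=255, ERR=-7321/256
(1,2): OLD=1214643/8192 → NEW=255, ERR=-874317/8192
(1,3): OLD=5014295/32768 → NEW=255, ERR=-3341545/32768
(1,4): OLD=267412165/2097152 → NEW=0, ERR=267412165/2097152
(1,5): OLD=3396830357/16777216 → NEW=255, ERR=-881359723/16777216
(1,6): OLD=31592878619/268435456 → NEW=0, ERR=31592878619/268435456
(2,0): OLD=690525/4096 → NEW=255, ERR=-353955/4096
(2,1): OLD=10149519/131072 → NEW=0, ERR=10149519/131072
(2,2): OLD=240369901/2097152 → NEW=0, ERR=240369901/2097152
(2,3): OLD=2860777285/16777216 → NEW=255, ERR=-1417412795/16777216
(2,4): OLD=21161054901/134217728 → NEW=255, ERR=-13064465739/134217728
(2,5): OLD=622920404295/4294967296 → NEW=255, ERR=-472296256185/4294967296
(2,6): OLD=11227795266145/68719476736 → NEW=255, ERR=-6295671301535/68719476736
(3,0): OLD=235959757/2097152 → NEW=0, ERR=235959757/2097152
(3,1): OLD=4135805193/16777216 → NEW=255, ERR=-142384887/16777216
(3,2): OLD=22294071499/134217728 → NEW=255, ERR=-11931449141/134217728
(3,3): OLD=43282138349/536870912 → NEW=0, ERR=43282138349/536870912
(3,4): OLD=7006234423757/68719476736 → NEW=0, ERR=7006234423757/68719476736
(3,5): OLD=59362413534711/549755813888 → NEW=0, ERR=59362413534711/549755813888
(3,6): OLD=1642572400776297/8796093022208 → NEW=255, ERR=-600431319886743/8796093022208
(4,0): OLD=58671794979/268435456 → NEW=255, ERR=-9779246301/268435456
(4,1): OLD=626092948487/4294967296 → NEW=255, ERR=-469123711993/4294967296
(4,2): OLD=7835331371593/68719476736 → NEW=0, ERR=7835331371593/68719476736
(4,3): OLD=108652228441587/549755813888 → NEW=255, ERR=-31535504099853/549755813888
(4,4): OLD=761079057328073/4398046511104 → NEW=255, ERR=-360422803003447/4398046511104
(4,5): OLD=22723950907715049/140737488355328 → NEW=255, ERR=-13164108622893591/140737488355328
(4,6): OLD=129466890860124463/2251799813685248 → NEW=0, ERR=129466890860124463/2251799813685248
(5,0): OLD=9492600205061/68719476736 → NEW=255, ERR=-8030866362619/68719476736
(5,1): OLD=34546772773527/549755813888 → NEW=0, ERR=34546772773527/549755813888
(5,2): OLD=895184507176305/4398046511104 → NEW=255, ERR=-226317353155215/4398046511104
(5,3): OLD=2509400232005333/35184372088832 → NEW=0, ERR=2509400232005333/35184372088832
(5,4): OLD=228490721298528679/2251799813685248 → NEW=0, ERR=228490721298528679/2251799813685248
(5,5): OLD=3509590619000276215/18014398509481984 → NEW=255, ERR=-1084081000917629705/18014398509481984
(5,6): OLD=39139659147007952537/288230376151711744 → NEW=255, ERR=-34359086771678542183/288230376151711744
Row 0: #.#.#.#
Row 1: .###.#.
Row 2: #..####
Row 3: .##...#
Row 4: ##.###.
Row 5: #.#..##

Answer: #.#.#.#
.###.#.
#..####
.##...#
##.###.
#.#..##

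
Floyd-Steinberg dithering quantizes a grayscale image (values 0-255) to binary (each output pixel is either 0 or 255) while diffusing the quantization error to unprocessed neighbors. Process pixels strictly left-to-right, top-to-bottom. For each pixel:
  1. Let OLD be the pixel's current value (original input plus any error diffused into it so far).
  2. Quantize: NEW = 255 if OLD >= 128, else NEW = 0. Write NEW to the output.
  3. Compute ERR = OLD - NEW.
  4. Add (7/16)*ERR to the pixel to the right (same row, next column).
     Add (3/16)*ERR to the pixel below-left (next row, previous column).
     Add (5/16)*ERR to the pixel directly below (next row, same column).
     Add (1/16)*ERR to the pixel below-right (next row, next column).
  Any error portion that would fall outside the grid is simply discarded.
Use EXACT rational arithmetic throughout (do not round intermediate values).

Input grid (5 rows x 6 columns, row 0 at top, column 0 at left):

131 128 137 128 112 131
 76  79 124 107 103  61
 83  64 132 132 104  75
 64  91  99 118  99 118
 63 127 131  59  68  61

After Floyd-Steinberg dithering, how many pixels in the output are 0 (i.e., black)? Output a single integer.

Answer: 19

Derivation:
(0,0): OLD=131 → NEW=255, ERR=-124
(0,1): OLD=295/4 → NEW=0, ERR=295/4
(0,2): OLD=10833/64 → NEW=255, ERR=-5487/64
(0,3): OLD=92663/1024 → NEW=0, ERR=92663/1024
(0,4): OLD=2483649/16384 → NEW=255, ERR=-1694271/16384
(0,5): OLD=22480967/262144 → NEW=0, ERR=22480967/262144
(1,0): OLD=3269/64 → NEW=0, ERR=3269/64
(1,1): OLD=51491/512 → NEW=0, ERR=51491/512
(1,2): OLD=2667039/16384 → NEW=255, ERR=-1510881/16384
(1,3): OLD=4599699/65536 → NEW=0, ERR=4599699/65536
(1,4): OLD=516427833/4194304 → NEW=0, ERR=516427833/4194304
(1,5): OLD=9073379519/67108864 → NEW=255, ERR=-8039380801/67108864
(2,0): OLD=965169/8192 → NEW=0, ERR=965169/8192
(2,1): OLD=34832363/262144 → NEW=255, ERR=-32014357/262144
(2,2): OLD=290236929/4194304 → NEW=0, ERR=290236929/4194304
(2,3): OLD=6762215097/33554432 → NEW=255, ERR=-1794165063/33554432
(2,4): OLD=108457014827/1073741824 → NEW=0, ERR=108457014827/1073741824
(2,5): OLD=1536744353757/17179869184 → NEW=0, ERR=1536744353757/17179869184
(3,0): OLD=326819425/4194304 → NEW=0, ERR=326819425/4194304
(3,1): OLD=3599185677/33554432 → NEW=0, ERR=3599185677/33554432
(3,2): OLD=40236832151/268435456 → NEW=255, ERR=-28214209129/268435456
(3,3): OLD=1349831996325/17179869184 → NEW=0, ERR=1349831996325/17179869184
(3,4): OLD=24514959248453/137438953472 → NEW=255, ERR=-10531973886907/137438953472
(3,5): OLD=261113198994923/2199023255552 → NEW=0, ERR=261113198994923/2199023255552
(4,0): OLD=57693201487/536870912 → NEW=0, ERR=57693201487/536870912
(4,1): OLD=1655256589379/8589934592 → NEW=255, ERR=-535176731581/8589934592
(4,2): OLD=25380263701849/274877906944 → NEW=0, ERR=25380263701849/274877906944
(4,3): OLD=453049956304541/4398046511104 → NEW=0, ERR=453049956304541/4398046511104
(4,4): OLD=8183544661336557/70368744177664 → NEW=0, ERR=8183544661336557/70368744177664
(4,5): OLD=162350448155847259/1125899906842624 → NEW=255, ERR=-124754028089021861/1125899906842624
Output grid:
  Row 0: #.#.#.  (3 black, running=3)
  Row 1: ..#..#  (4 black, running=7)
  Row 2: .#.#..  (4 black, running=11)
  Row 3: ..#.#.  (4 black, running=15)
  Row 4: .#...#  (4 black, running=19)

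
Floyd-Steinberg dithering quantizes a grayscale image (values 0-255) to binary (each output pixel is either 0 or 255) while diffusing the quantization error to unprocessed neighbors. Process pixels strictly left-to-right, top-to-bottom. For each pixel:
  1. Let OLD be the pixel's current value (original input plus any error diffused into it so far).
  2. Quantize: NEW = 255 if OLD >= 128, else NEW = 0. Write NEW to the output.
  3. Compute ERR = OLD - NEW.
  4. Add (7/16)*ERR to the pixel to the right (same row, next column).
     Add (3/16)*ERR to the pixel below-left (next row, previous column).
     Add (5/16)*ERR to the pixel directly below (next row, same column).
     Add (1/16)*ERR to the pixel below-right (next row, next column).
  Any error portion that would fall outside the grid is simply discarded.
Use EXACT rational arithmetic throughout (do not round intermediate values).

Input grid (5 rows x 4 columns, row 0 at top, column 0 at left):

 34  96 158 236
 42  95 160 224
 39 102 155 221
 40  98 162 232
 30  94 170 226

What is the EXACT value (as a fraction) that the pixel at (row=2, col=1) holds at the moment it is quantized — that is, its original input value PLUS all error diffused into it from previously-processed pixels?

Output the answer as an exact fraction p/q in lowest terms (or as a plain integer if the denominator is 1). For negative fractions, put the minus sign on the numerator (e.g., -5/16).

(0,0): OLD=34 → NEW=0, ERR=34
(0,1): OLD=887/8 → NEW=0, ERR=887/8
(0,2): OLD=26433/128 → NEW=255, ERR=-6207/128
(0,3): OLD=439879/2048 → NEW=255, ERR=-82361/2048
(1,0): OLD=9397/128 → NEW=0, ERR=9397/128
(1,1): OLD=158515/1024 → NEW=255, ERR=-102605/1024
(1,2): OLD=3289839/32768 → NEW=0, ERR=3289839/32768
(1,3): OLD=132291513/524288 → NEW=255, ERR=-1401927/524288
(2,0): OLD=707041/16384 → NEW=0, ERR=707041/16384
(2,1): OLD=59234299/524288 → NEW=0, ERR=59234299/524288
Target (2,1): original=102, with diffused error = 59234299/524288

Answer: 59234299/524288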